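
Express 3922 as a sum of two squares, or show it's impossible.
21² + 59² (a=21, b=59)

Factorization: 3922 = 2 × 37 × 53
By Fermat: n is sum of two squares iff every prime p ≡ 3 (mod 4) appears to even power.
All primes ≡ 3 (mod 4) appear to even power.
Search a = 0, 1, 2, … for 3922 - a² a perfect square: first hit at a = 21: 3922 - 441 = 3481 = 59².
3922 = 21² + 59² = 441 + 3481 ✓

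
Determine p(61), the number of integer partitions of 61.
1121505

p(n) counts ways to write n as a sum of positive integers (order ignored).
Euler's pentagonal recurrence: p(k) = p(k-1) + p(k-2) - p(k-5) - p(k-7) + p(k-12) + p(k-15) - ... (offsets j(3j∓1)/2, signs ++--, p(0)=1, p(<0)=0).
DP table for k = 0..60: p(0)=1, p(1)=1, p(2)=2, p(3)=3, p(4)=5, p(5)=7, p(6)=11, p(7)=15, p(8)=22, p(9)=30, p(10)=42, p(11)=56, p(12)=77, p(13)=101, p(14)=135, p(15)=176, p(16)=231, p(17)=297, p(18)=385, p(19)=490, p(20)=627, p(21)=792, p(22)=1002, p(23)=1255, p(24)=1575, p(25)=1958, p(26)=2436, p(27)=3010, p(28)=3718, p(29)=4565, p(30)=5604, p(31)=6842, p(32)=8349, p(33)=10143, p(34)=12310, p(35)=14883, p(36)=17977, p(37)=21637, p(38)=26015, p(39)=31185, p(40)=37338, p(41)=44583, p(42)=53174, p(43)=63261, p(44)=75175, p(45)=89134, p(46)=105558, p(47)=124754, p(48)=147273, p(49)=173525, p(50)=204226, p(51)=239943, p(52)=281589, p(53)=329931, p(54)=386155, p(55)=451276, p(56)=526823, p(57)=614154, p(58)=715220, p(59)=831820, p(60)=966467.
Final step: p(61) = p(60) + p(59) - p(56) - p(54) + p(49) + p(46) - p(39) - p(35) + p(26) + p(21) - p(10) - p(4)
= 966467 + 831820 - 526823 - 386155 + 173525 + 105558 - 31185 - 14883 + 2436 + 792 - 42 - 5
= 1121505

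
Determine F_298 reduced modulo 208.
23

Matrix identity: Q^n = [[F_(n+1), F_n], [F_n, F_(n-1)]] with Q = [[1,1],[1,0]].
n = 298 = 100101010₂. Square-and-multiply, entries mod 208:
Q^1 = [[1,1],[1,0]]
Q^2 = (Q^1)² = [[2,1],[1,1]]
Q^4 = (Q^2)² = [[5,3],[3,2]]
Q^9 = (Q^4)²·Q = [[55,34],[34,21]]
Q^18 = (Q^9)² = [[21,88],[88,141]]
Q^37 = (Q^18)²·Q = [[185,73],[73,112]]
Q^74 = (Q^37)² = [[34,49],[49,193]]
Q^149 = (Q^74)²·Q = [[120,21],[21,99]]
Q^298 = (Q^149)² = [[73,23],[23,50]]
F_298 mod 208 = Q^298[0][1] = 23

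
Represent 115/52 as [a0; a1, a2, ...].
[2; 4, 1, 2, 1, 2]

Euclidean algorithm steps:
115 = 2 × 52 + 11
52 = 4 × 11 + 8
11 = 1 × 8 + 3
8 = 2 × 3 + 2
3 = 1 × 2 + 1
2 = 2 × 1 + 0
Continued fraction: [2; 4, 1, 2, 1, 2]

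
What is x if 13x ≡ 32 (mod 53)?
x ≡ 31 (mod 53)

gcd(13, 53) = 1, which divides 32, so solutions exist.
Find 13^(-1) mod 53 by the extended Euclidean algorithm:
53 = 4 × 13 + 1  ⟹  1 = (1)·53 + (-4)·13
So (-4)·13 ≡ 1 (mod 53), i.e. 13^(-1) ≡ -4 ≡ 49 (mod 53).
x ≡ 49 × 32 = 1568 ≡ 31 (mod 53).
Check: 13 × 31 = 403 ≡ 32 (mod 53).
Unique solution: x ≡ 31 (mod 53)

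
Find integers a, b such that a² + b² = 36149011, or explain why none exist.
Not possible

Factorization: 36149011 = 71^3 × 101
By Fermat: n is sum of two squares iff every prime p ≡ 3 (mod 4) appears to even power.
Prime(s) ≡ 3 (mod 4) with odd exponent: [(71, 3)]
Therefore 36149011 cannot be expressed as a² + b².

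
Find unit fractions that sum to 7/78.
1/12 + 1/156

Greedy algorithm:
7/78: ceiling(78/7) = 12, use 1/12
1/156: ceiling(156/1) = 156, use 1/156
Result: 7/78 = 1/12 + 1/156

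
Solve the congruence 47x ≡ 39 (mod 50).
x ≡ 37 (mod 50)

gcd(47, 50) = 1, which divides 39, so solutions exist.
Find 47^(-1) mod 50 by the extended Euclidean algorithm:
50 = 1 × 47 + 3  ⟹  3 = (1)·50 + (-1)·47
47 = 15 × 3 + 2  ⟹  2 = (-15)·50 + (16)·47
3 = 1 × 2 + 1  ⟹  1 = (16)·50 + (-17)·47
So (-17)·47 ≡ 1 (mod 50), i.e. 47^(-1) ≡ -17 ≡ 33 (mod 50).
x ≡ 33 × 39 = 1287 ≡ 37 (mod 50).
Check: 47 × 37 = 1739 ≡ 39 (mod 50).
Unique solution: x ≡ 37 (mod 50)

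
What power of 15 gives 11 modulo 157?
68

Baby-step giant-step with step n = ⌈√157⌉ = 13.
Baby steps 15^j mod 157 (j:value) for j=0..12: 0:1, 1:15, 2:68, 3:78, 4:71, 5:123, 6:118, 7:43, 8:17, 9:98, 10:57, 11:70, 12:108.
Giant-step multiplier: 15^(-13) ≡ 15^(156-13) = 15^143 ≡ 22 (mod 157).
Giant steps γ_i = 11·22^i mod 157: γ_0=11, γ_1=85, γ_2=143, γ_3=6, γ_4=132, γ_5=78 (in table at j=3).
x = i·n + j = 5·13 + 3 = 68.
Check: 15^68 ≡ 11 (mod 157).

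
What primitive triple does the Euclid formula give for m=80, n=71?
(1359, 11360, 11441)

Euclid's formula: a = m² - n², b = 2mn, c = m² + n²
m = 80, n = 71
a = 80² - 71² = 6400 - 5041 = 1359
b = 2 × 80 × 71 = 11360
c = 80² + 71² = 6400 + 5041 = 11441
Verification: 1359² + 11360² = 1846881 + 129049600 = 130896481 = 11441² ✓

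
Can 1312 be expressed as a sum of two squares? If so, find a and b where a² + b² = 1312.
4² + 36² (a=4, b=36)

Factorization: 1312 = 2^5 × 41
By Fermat: n is sum of two squares iff every prime p ≡ 3 (mod 4) appears to even power.
All primes ≡ 3 (mod 4) appear to even power.
Search a = 0, 1, 2, … for 1312 - a² a perfect square: first hit at a = 4: 1312 - 16 = 1296 = 36².
1312 = 4² + 36² = 16 + 1296 ✓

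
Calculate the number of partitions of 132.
6620830889

p(n) counts ways to write n as a sum of positive integers (order ignored).
Euler's pentagonal recurrence: p(k) = p(k-1) + p(k-2) - p(k-5) - p(k-7) + p(k-12) + p(k-15) - ... (offsets j(3j∓1)/2, signs ++--, p(0)=1, p(<0)=0).
DP table for k = 0..131: p(0)=1, p(1)=1, p(2)=2, p(3)=3, p(4)=5, p(5)=7, p(6)=11, p(7)=15, p(8)=22, p(9)=30, p(10)=42, p(11)=56, p(12)=77, p(13)=101, p(14)=135, p(15)=176, p(16)=231, p(17)=297, p(18)=385, p(19)=490, p(20)=627, p(21)=792, p(22)=1002, p(23)=1255, p(24)=1575, p(25)=1958, p(26)=2436, p(27)=3010, p(28)=3718, p(29)=4565, p(30)=5604, p(31)=6842, p(32)=8349, p(33)=10143, p(34)=12310, p(35)=14883, p(36)=17977, p(37)=21637, p(38)=26015, p(39)=31185, p(40)=37338, p(41)=44583, p(42)=53174, p(43)=63261, p(44)=75175, p(45)=89134, p(46)=105558, p(47)=124754, p(48)=147273, p(49)=173525, p(50)=204226, p(51)=239943, p(52)=281589, p(53)=329931, p(54)=386155, p(55)=451276, p(56)=526823, p(57)=614154, p(58)=715220, p(59)=831820, p(60)=966467, p(61)=1121505, p(62)=1300156, p(63)=1505499, p(64)=1741630, p(65)=2012558, p(66)=2323520, p(67)=2679689, p(68)=3087735, p(69)=3554345, p(70)=4087968, p(71)=4697205, p(72)=5392783, p(73)=6185689, p(74)=7089500, p(75)=8118264, p(76)=9289091, p(77)=10619863, p(78)=12132164, p(79)=13848650, p(80)=15796476, p(81)=18004327, p(82)=20506255, p(83)=23338469, p(84)=26543660, p(85)=30167357, p(86)=34262962, p(87)=38887673, p(88)=44108109, p(89)=49995925, p(90)=56634173, p(91)=64112359, p(92)=72533807, p(93)=82010177, p(94)=92669720, p(95)=104651419, p(96)=118114304, p(97)=133230930, p(98)=150198136, p(99)=169229875, p(100)=190569292, p(101)=214481126, p(102)=241265379, p(103)=271248950, p(104)=304801365, p(105)=342325709, p(106)=384276336, p(107)=431149389, p(108)=483502844, p(109)=541946240, p(110)=607163746, p(111)=679903203, p(112)=761002156, p(113)=851376628, p(114)=952050665, p(115)=1064144451, p(116)=1188908248, p(117)=1327710076, p(118)=1482074143, p(119)=1653668665, p(120)=1844349560, p(121)=2056148051, p(122)=2291320912, p(123)=2552338241, p(124)=2841940500, p(125)=3163127352, p(126)=3519222692, p(127)=3913864295, p(128)=4351078600, p(129)=4835271870, p(130)=5371315400, p(131)=5964539504.
Final step: p(132) = p(131) + p(130) - p(127) - p(125) + p(120) + p(117) - p(110) - p(106) + p(97) + p(92) - p(81) - p(75) + p(62) + p(55) - p(40) - p(32) + p(15) + p(6)
= 5964539504 + 5371315400 - 3913864295 - 3163127352 + 1844349560 + 1327710076 - 607163746 - 384276336 + 133230930 + 72533807 - 18004327 - 8118264 + 1300156 + 451276 - 37338 - 8349 + 176 + 11
= 6620830889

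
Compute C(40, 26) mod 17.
0

Using Lucas' theorem:
Write n=40 and k=26 in base 17:
n in base 17: [2, 6]
k in base 17: [1, 9]
C(40,26) mod 17 = ∏ C(n_i, k_i) mod 17
Digit binomials (mod 17): C(2,1) = 2; C(6,9) = 0 (k_i > n_i)
Product: 2 × 0 = 0 ≡ 0 (mod 17)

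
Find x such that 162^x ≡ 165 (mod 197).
171

Baby-step giant-step with step n = ⌈√197⌉ = 15.
Baby steps 162^j mod 197 (j:value) for j=0..14: 0:1, 1:162, 2:43, 3:71, 4:76, 5:98, 6:116, 7:77, 8:63, 9:159, 10:148, 11:139, 12:60, 13:67, 14:19.
Giant-step multiplier: 162^(-15) ≡ 162^(196-15) = 162^181 ≡ 189 (mod 197).
Giant steps γ_i = 165·189^i mod 197: γ_0=165, γ_1=59, γ_2=119, γ_3=33, γ_4=130, γ_5=142, γ_6=46, γ_7=26, γ_8=186, γ_9=88, γ_10=84, γ_11=116 (in table at j=6).
x = i·n + j = 11·15 + 6 = 171.
Check: 162^171 ≡ 165 (mod 197).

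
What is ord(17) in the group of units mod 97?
96

97 is prime, so ord(17) divides φ(97) = 96.
Divisors of 96: 1, 2, 3, 4, 6, 8, 12, 16, 24, 32, 48, 96.
Repeated squaring: 17^1 ≡ 17, 17^2 ≡ 95, 17^4 ≡ 4, 17^8 ≡ 16, 17^16 ≡ 62, 17^32 ≡ 61, 17^64 ≡ 35 (mod 97).
Test 17^d mod 97 for each divisor d in increasing order:
17^1 ≡ 17
17^2 ≡ 95
17^3 = 17^2·17^1 ≡ 63
17^4 ≡ 4
17^6 = 17^4·17^2 ≡ 89
17^8 ≡ 16
17^12 = 17^8·17^4 ≡ 64
17^16 ≡ 62
17^24 = 17^16·17^8 ≡ 22
17^32 ≡ 61
17^48 = 17^32·17^16 ≡ 96
17^96 = 17^64·17^32 ≡ 1  ← first divisor giving 1
The order is 96.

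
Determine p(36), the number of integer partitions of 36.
17977

p(n) counts ways to write n as a sum of positive integers (order ignored).
Euler's pentagonal recurrence: p(k) = p(k-1) + p(k-2) - p(k-5) - p(k-7) + p(k-12) + p(k-15) - ... (offsets j(3j∓1)/2, signs ++--, p(0)=1, p(<0)=0).
DP table for k = 0..35: p(0)=1, p(1)=1, p(2)=2, p(3)=3, p(4)=5, p(5)=7, p(6)=11, p(7)=15, p(8)=22, p(9)=30, p(10)=42, p(11)=56, p(12)=77, p(13)=101, p(14)=135, p(15)=176, p(16)=231, p(17)=297, p(18)=385, p(19)=490, p(20)=627, p(21)=792, p(22)=1002, p(23)=1255, p(24)=1575, p(25)=1958, p(26)=2436, p(27)=3010, p(28)=3718, p(29)=4565, p(30)=5604, p(31)=6842, p(32)=8349, p(33)=10143, p(34)=12310, p(35)=14883.
Final step: p(36) = p(35) + p(34) - p(31) - p(29) + p(24) + p(21) - p(14) - p(10) + p(1)
= 14883 + 12310 - 6842 - 4565 + 1575 + 792 - 135 - 42 + 1
= 17977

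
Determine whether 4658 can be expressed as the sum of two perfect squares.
13² + 67² (a=13, b=67)

Factorization: 4658 = 2 × 17 × 137
By Fermat: n is sum of two squares iff every prime p ≡ 3 (mod 4) appears to even power.
All primes ≡ 3 (mod 4) appear to even power.
Search a = 0, 1, 2, … for 4658 - a² a perfect square: first hit at a = 13: 4658 - 169 = 4489 = 67².
4658 = 13² + 67² = 169 + 4489 ✓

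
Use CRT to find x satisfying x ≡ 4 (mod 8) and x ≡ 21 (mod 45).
156

Using Chinese Remainder Theorem:
M = 8 × 45 = 360
M1 = 45, M2 = 8
y1 = 45^(-1) mod 8 = 5
y2 = 8^(-1) mod 45 = 17
x = (4×45×5 + 21×8×17) mod 360 = 156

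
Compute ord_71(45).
7

71 is prime, so ord(45) divides φ(71) = 70.
Divisors of 70: 1, 2, 5, 7, 10, 14, 35, 70.
Repeated squaring: 45^1 ≡ 45, 45^2 ≡ 37, 45^4 ≡ 20, 45^8 ≡ 45, 45^16 ≡ 37, 45^32 ≡ 20, 45^64 ≡ 45 (mod 71).
Test 45^d mod 71 for each divisor d in increasing order:
45^1 ≡ 45
45^2 ≡ 37
45^5 = 45^4·45^1 ≡ 48
45^7 = 45^4·45^2·45^1 ≡ 1  ← first divisor giving 1
The order is 7.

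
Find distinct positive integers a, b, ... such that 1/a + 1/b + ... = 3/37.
1/13 + 1/241 + 1/115921

Greedy algorithm:
3/37: ceiling(37/3) = 13, use 1/13
2/481: ceiling(481/2) = 241, use 1/241
1/115921: ceiling(115921/1) = 115921, use 1/115921
Result: 3/37 = 1/13 + 1/241 + 1/115921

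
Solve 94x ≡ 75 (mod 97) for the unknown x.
x ≡ 72 (mod 97)

gcd(94, 97) = 1, which divides 75, so solutions exist.
Find 94^(-1) mod 97 by the extended Euclidean algorithm:
97 = 1 × 94 + 3  ⟹  3 = (1)·97 + (-1)·94
94 = 31 × 3 + 1  ⟹  1 = (-31)·97 + (32)·94
So (32)·94 ≡ 1 (mod 97), i.e. 94^(-1) ≡ 32 (mod 97).
x ≡ 32 × 75 = 2400 ≡ 72 (mod 97).
Check: 94 × 72 = 6768 ≡ 75 (mod 97).
Unique solution: x ≡ 72 (mod 97)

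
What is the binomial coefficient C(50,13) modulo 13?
3

Using Lucas' theorem:
Write n=50 and k=13 in base 13:
n in base 13: [3, 11]
k in base 13: [1, 0]
C(50,13) mod 13 = ∏ C(n_i, k_i) mod 13
Digit binomials (mod 13): C(3,1) = 3; C(11,0) = 1
Product: 3 × 1 = 3 ≡ 3 (mod 13)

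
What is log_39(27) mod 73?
18

Baby-step giant-step with step n = ⌈√73⌉ = 9.
Baby steps 39^j mod 73 (j:value) for j=0..8: 0:1, 1:39, 2:61, 3:43, 4:71, 5:68, 6:24, 7:60, 8:4.
Giant-step multiplier: 39^(-9) ≡ 39^(72-9) = 39^63 ≡ 22 (mod 73).
Giant steps γ_i = 27·22^i mod 73: γ_0=27, γ_1=10, γ_2=1 (in table at j=0).
x = i·n + j = 2·9 + 0 = 18.
Check: 39^18 ≡ 27 (mod 73).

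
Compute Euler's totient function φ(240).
64

240 = 2^4 × 3 × 5
φ(n) = n × ∏(1 - 1/p) for each prime p dividing n
φ(240) = 240 × (1 - 1/2) × (1 - 1/3) × (1 - 1/5) = 64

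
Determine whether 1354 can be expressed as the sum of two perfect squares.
25² + 27² (a=25, b=27)

Factorization: 1354 = 2 × 677
By Fermat: n is sum of two squares iff every prime p ≡ 3 (mod 4) appears to even power.
All primes ≡ 3 (mod 4) appear to even power.
Search a = 0, 1, 2, … for 1354 - a² a perfect square: first hit at a = 25: 1354 - 625 = 729 = 27².
1354 = 25² + 27² = 625 + 729 ✓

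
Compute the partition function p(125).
3163127352

p(n) counts ways to write n as a sum of positive integers (order ignored).
Euler's pentagonal recurrence: p(k) = p(k-1) + p(k-2) - p(k-5) - p(k-7) + p(k-12) + p(k-15) - ... (offsets j(3j∓1)/2, signs ++--, p(0)=1, p(<0)=0).
DP table for k = 0..124: p(0)=1, p(1)=1, p(2)=2, p(3)=3, p(4)=5, p(5)=7, p(6)=11, p(7)=15, p(8)=22, p(9)=30, p(10)=42, p(11)=56, p(12)=77, p(13)=101, p(14)=135, p(15)=176, p(16)=231, p(17)=297, p(18)=385, p(19)=490, p(20)=627, p(21)=792, p(22)=1002, p(23)=1255, p(24)=1575, p(25)=1958, p(26)=2436, p(27)=3010, p(28)=3718, p(29)=4565, p(30)=5604, p(31)=6842, p(32)=8349, p(33)=10143, p(34)=12310, p(35)=14883, p(36)=17977, p(37)=21637, p(38)=26015, p(39)=31185, p(40)=37338, p(41)=44583, p(42)=53174, p(43)=63261, p(44)=75175, p(45)=89134, p(46)=105558, p(47)=124754, p(48)=147273, p(49)=173525, p(50)=204226, p(51)=239943, p(52)=281589, p(53)=329931, p(54)=386155, p(55)=451276, p(56)=526823, p(57)=614154, p(58)=715220, p(59)=831820, p(60)=966467, p(61)=1121505, p(62)=1300156, p(63)=1505499, p(64)=1741630, p(65)=2012558, p(66)=2323520, p(67)=2679689, p(68)=3087735, p(69)=3554345, p(70)=4087968, p(71)=4697205, p(72)=5392783, p(73)=6185689, p(74)=7089500, p(75)=8118264, p(76)=9289091, p(77)=10619863, p(78)=12132164, p(79)=13848650, p(80)=15796476, p(81)=18004327, p(82)=20506255, p(83)=23338469, p(84)=26543660, p(85)=30167357, p(86)=34262962, p(87)=38887673, p(88)=44108109, p(89)=49995925, p(90)=56634173, p(91)=64112359, p(92)=72533807, p(93)=82010177, p(94)=92669720, p(95)=104651419, p(96)=118114304, p(97)=133230930, p(98)=150198136, p(99)=169229875, p(100)=190569292, p(101)=214481126, p(102)=241265379, p(103)=271248950, p(104)=304801365, p(105)=342325709, p(106)=384276336, p(107)=431149389, p(108)=483502844, p(109)=541946240, p(110)=607163746, p(111)=679903203, p(112)=761002156, p(113)=851376628, p(114)=952050665, p(115)=1064144451, p(116)=1188908248, p(117)=1327710076, p(118)=1482074143, p(119)=1653668665, p(120)=1844349560, p(121)=2056148051, p(122)=2291320912, p(123)=2552338241, p(124)=2841940500.
Final step: p(125) = p(124) + p(123) - p(120) - p(118) + p(113) + p(110) - p(103) - p(99) + p(90) + p(85) - p(74) - p(68) + p(55) + p(48) - p(33) - p(25) + p(8)
= 2841940500 + 2552338241 - 1844349560 - 1482074143 + 851376628 + 607163746 - 271248950 - 169229875 + 56634173 + 30167357 - 7089500 - 3087735 + 451276 + 147273 - 10143 - 1958 + 22
= 3163127352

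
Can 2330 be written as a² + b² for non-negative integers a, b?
11² + 47² (a=11, b=47)

Factorization: 2330 = 2 × 5 × 233
By Fermat: n is sum of two squares iff every prime p ≡ 3 (mod 4) appears to even power.
All primes ≡ 3 (mod 4) appear to even power.
Search a = 0, 1, 2, … for 2330 - a² a perfect square: first hit at a = 11: 2330 - 121 = 2209 = 47².
2330 = 11² + 47² = 121 + 2209 ✓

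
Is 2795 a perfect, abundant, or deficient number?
deficient

Proper divisors of 2795: sum = 1 + 5 + 13 + 43 + 65 + 215 + 559 = 901
Since 901 < 2795, 2795 is deficient.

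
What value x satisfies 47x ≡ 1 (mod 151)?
45

gcd(47, 151) = 1, so the inverse exists.
Extended Euclidean algorithm on (151, 47):
151 = 3 × 47 + 10  ⟹  10 = (1)·151 + (-3)·47
47 = 4 × 10 + 7  ⟹  7 = (-4)·151 + (13)·47
10 = 1 × 7 + 3  ⟹  3 = (5)·151 + (-16)·47
7 = 2 × 3 + 1  ⟹  1 = (-14)·151 + (45)·47
So (45)·47 ≡ 1 (mod 151), i.e. 47^(-1) ≡ 45 (mod 151).
Check: 47 × 45 = 2115 ≡ 1 (mod 151)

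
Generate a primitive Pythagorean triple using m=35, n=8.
(1161, 560, 1289)

Euclid's formula: a = m² - n², b = 2mn, c = m² + n²
m = 35, n = 8
a = 35² - 8² = 1225 - 64 = 1161
b = 2 × 35 × 8 = 560
c = 35² + 8² = 1225 + 64 = 1289
Verification: 1161² + 560² = 1347921 + 313600 = 1661521 = 1289² ✓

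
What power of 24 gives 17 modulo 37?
35

Baby-step giant-step with step n = ⌈√37⌉ = 7.
Baby steps 24^j mod 37 (j:value) for j=0..6: 0:1, 1:24, 2:21, 3:23, 4:34, 5:2, 6:11.
Giant-step multiplier: 24^(-7) ≡ 24^(36-7) = 24^29 ≡ 15 (mod 37).
Giant steps γ_i = 17·15^i mod 37: γ_0=17, γ_1=33, γ_2=14, γ_3=25, γ_4=5, γ_5=1 (in table at j=0).
x = i·n + j = 5·7 + 0 = 35.
Check: 24^35 ≡ 17 (mod 37).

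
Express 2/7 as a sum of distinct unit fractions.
1/4 + 1/28

Greedy algorithm:
2/7: ceiling(7/2) = 4, use 1/4
1/28: ceiling(28/1) = 28, use 1/28
Result: 2/7 = 1/4 + 1/28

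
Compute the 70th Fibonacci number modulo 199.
3

Matrix identity: Q^n = [[F_(n+1), F_n], [F_n, F_(n-1)]] with Q = [[1,1],[1,0]].
n = 70 = 1000110₂. Square-and-multiply, entries mod 199:
Q^1 = [[1,1],[1,0]]
Q^2 = (Q^1)² = [[2,1],[1,1]]
Q^4 = (Q^2)² = [[5,3],[3,2]]
Q^8 = (Q^4)² = [[34,21],[21,13]]
Q^17 = (Q^8)²·Q = [[196,5],[5,191]]
Q^35 = (Q^17)²·Q = [[178,34],[34,144]]
Q^70 = (Q^35)² = [[5,3],[3,2]]
F_70 mod 199 = Q^70[0][1] = 3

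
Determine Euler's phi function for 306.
96

306 = 2 × 3^2 × 17
φ(n) = n × ∏(1 - 1/p) for each prime p dividing n
φ(306) = 306 × (1 - 1/2) × (1 - 1/3) × (1 - 1/17) = 96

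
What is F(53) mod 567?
320

Matrix identity: Q^n = [[F_(n+1), F_n], [F_n, F_(n-1)]] with Q = [[1,1],[1,0]].
n = 53 = 110101₂. Square-and-multiply, entries mod 567:
Q^1 = [[1,1],[1,0]]
Q^3 = (Q^1)²·Q = [[3,2],[2,1]]
Q^6 = (Q^3)² = [[13,8],[8,5]]
Q^13 = (Q^6)²·Q = [[377,233],[233,144]]
Q^26 = (Q^13)² = [[236,55],[55,181]]
Q^53 = (Q^26)²·Q = [[8,320],[320,255]]
F_53 mod 567 = Q^53[0][1] = 320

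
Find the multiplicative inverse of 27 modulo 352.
339

gcd(27, 352) = 1, so the inverse exists.
Extended Euclidean algorithm on (352, 27):
352 = 13 × 27 + 1  ⟹  1 = (1)·352 + (-13)·27
So (-13)·27 ≡ 1 (mod 352), i.e. 27^(-1) ≡ -13 ≡ 339 (mod 352).
Check: 27 × 339 = 9153 ≡ 1 (mod 352)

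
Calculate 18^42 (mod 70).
64

Repeated squaring. Binary of 42 = 101010.
18^1 ≡ 18 (mod 70); 18^2 ≡ 44 (mod 70); 18^4 ≡ 46 (mod 70); 18^8 ≡ 16 (mod 70); 18^16 ≡ 46 (mod 70); 18^32 ≡ 16 (mod 70)
18^42 = 18^2 × 18^8 × 18^32 ≡ 64 (mod 70)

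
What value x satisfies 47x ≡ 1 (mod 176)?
15

gcd(47, 176) = 1, so the inverse exists.
Extended Euclidean algorithm on (176, 47):
176 = 3 × 47 + 35  ⟹  35 = (1)·176 + (-3)·47
47 = 1 × 35 + 12  ⟹  12 = (-1)·176 + (4)·47
35 = 2 × 12 + 11  ⟹  11 = (3)·176 + (-11)·47
12 = 1 × 11 + 1  ⟹  1 = (-4)·176 + (15)·47
So (15)·47 ≡ 1 (mod 176), i.e. 47^(-1) ≡ 15 (mod 176).
Check: 47 × 15 = 705 ≡ 1 (mod 176)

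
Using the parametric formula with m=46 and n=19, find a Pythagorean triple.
(1755, 1748, 2477)

Euclid's formula: a = m² - n², b = 2mn, c = m² + n²
m = 46, n = 19
a = 46² - 19² = 2116 - 361 = 1755
b = 2 × 46 × 19 = 1748
c = 46² + 19² = 2116 + 361 = 2477
Verification: 1755² + 1748² = 3080025 + 3055504 = 6135529 = 2477² ✓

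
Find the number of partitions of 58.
715220

p(n) counts ways to write n as a sum of positive integers (order ignored).
Euler's pentagonal recurrence: p(k) = p(k-1) + p(k-2) - p(k-5) - p(k-7) + p(k-12) + p(k-15) - ... (offsets j(3j∓1)/2, signs ++--, p(0)=1, p(<0)=0).
DP table for k = 0..57: p(0)=1, p(1)=1, p(2)=2, p(3)=3, p(4)=5, p(5)=7, p(6)=11, p(7)=15, p(8)=22, p(9)=30, p(10)=42, p(11)=56, p(12)=77, p(13)=101, p(14)=135, p(15)=176, p(16)=231, p(17)=297, p(18)=385, p(19)=490, p(20)=627, p(21)=792, p(22)=1002, p(23)=1255, p(24)=1575, p(25)=1958, p(26)=2436, p(27)=3010, p(28)=3718, p(29)=4565, p(30)=5604, p(31)=6842, p(32)=8349, p(33)=10143, p(34)=12310, p(35)=14883, p(36)=17977, p(37)=21637, p(38)=26015, p(39)=31185, p(40)=37338, p(41)=44583, p(42)=53174, p(43)=63261, p(44)=75175, p(45)=89134, p(46)=105558, p(47)=124754, p(48)=147273, p(49)=173525, p(50)=204226, p(51)=239943, p(52)=281589, p(53)=329931, p(54)=386155, p(55)=451276, p(56)=526823, p(57)=614154.
Final step: p(58) = p(57) + p(56) - p(53) - p(51) + p(46) + p(43) - p(36) - p(32) + p(23) + p(18) - p(7) - p(1)
= 614154 + 526823 - 329931 - 239943 + 105558 + 63261 - 17977 - 8349 + 1255 + 385 - 15 - 1
= 715220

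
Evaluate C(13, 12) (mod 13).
0

Using Lucas' theorem:
Write n=13 and k=12 in base 13:
n in base 13: [1, 0]
k in base 13: [0, 12]
C(13,12) mod 13 = ∏ C(n_i, k_i) mod 13
Digit binomials (mod 13): C(1,0) = 1; C(0,12) = 0 (k_i > n_i)
Product: 1 × 0 = 0 ≡ 0 (mod 13)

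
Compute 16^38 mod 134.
26

Repeated squaring. Binary of 38 = 100110.
16^1 ≡ 16 (mod 134); 16^2 ≡ 122 (mod 134); 16^4 ≡ 10 (mod 134); 16^8 ≡ 100 (mod 134); 16^16 ≡ 84 (mod 134); 16^32 ≡ 88 (mod 134)
16^38 = 16^2 × 16^4 × 16^32 ≡ 26 (mod 134)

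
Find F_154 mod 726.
289

Matrix identity: Q^n = [[F_(n+1), F_n], [F_n, F_(n-1)]] with Q = [[1,1],[1,0]].
n = 154 = 10011010₂. Square-and-multiply, entries mod 726:
Q^1 = [[1,1],[1,0]]
Q^2 = (Q^1)² = [[2,1],[1,1]]
Q^4 = (Q^2)² = [[5,3],[3,2]]
Q^9 = (Q^4)²·Q = [[55,34],[34,21]]
Q^19 = (Q^9)²·Q = [[231,551],[551,406]]
Q^38 = (Q^19)² = [[496,329],[329,167]]
Q^77 = (Q^38)²·Q = [[296,695],[695,327]]
Q^154 = (Q^77)² = [[5,289],[289,442]]
F_154 mod 726 = Q^154[0][1] = 289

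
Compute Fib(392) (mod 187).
133

Matrix identity: Q^n = [[F_(n+1), F_n], [F_n, F_(n-1)]] with Q = [[1,1],[1,0]].
n = 392 = 110001000₂. Square-and-multiply, entries mod 187:
Q^1 = [[1,1],[1,0]]
Q^3 = (Q^1)²·Q = [[3,2],[2,1]]
Q^6 = (Q^3)² = [[13,8],[8,5]]
Q^12 = (Q^6)² = [[46,144],[144,89]]
Q^24 = (Q^12)² = [[38,179],[179,46]]
Q^49 = (Q^24)²·Q = [[88,12],[12,76]]
Q^98 = (Q^49)² = [[34,98],[98,123]]
Q^196 = (Q^98)² = [[101,52],[52,49]]
Q^392 = (Q^196)² = [[2,133],[133,56]]
F_392 mod 187 = Q^392[0][1] = 133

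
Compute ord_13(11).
12

13 is prime, so ord(11) divides φ(13) = 12.
Divisors of 12: 1, 2, 3, 4, 6, 12.
Repeated squaring: 11^1 ≡ 11, 11^2 ≡ 4, 11^4 ≡ 3, 11^8 ≡ 9 (mod 13).
Test 11^d mod 13 for each divisor d in increasing order:
11^1 ≡ 11
11^2 ≡ 4
11^3 = 11^2·11^1 ≡ 5
11^4 ≡ 3
11^6 = 11^4·11^2 ≡ 12
11^12 = 11^8·11^4 ≡ 1  ← first divisor giving 1
The order is 12.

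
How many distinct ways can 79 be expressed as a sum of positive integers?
13848650

p(n) counts ways to write n as a sum of positive integers (order ignored).
Euler's pentagonal recurrence: p(k) = p(k-1) + p(k-2) - p(k-5) - p(k-7) + p(k-12) + p(k-15) - ... (offsets j(3j∓1)/2, signs ++--, p(0)=1, p(<0)=0).
DP table for k = 0..78: p(0)=1, p(1)=1, p(2)=2, p(3)=3, p(4)=5, p(5)=7, p(6)=11, p(7)=15, p(8)=22, p(9)=30, p(10)=42, p(11)=56, p(12)=77, p(13)=101, p(14)=135, p(15)=176, p(16)=231, p(17)=297, p(18)=385, p(19)=490, p(20)=627, p(21)=792, p(22)=1002, p(23)=1255, p(24)=1575, p(25)=1958, p(26)=2436, p(27)=3010, p(28)=3718, p(29)=4565, p(30)=5604, p(31)=6842, p(32)=8349, p(33)=10143, p(34)=12310, p(35)=14883, p(36)=17977, p(37)=21637, p(38)=26015, p(39)=31185, p(40)=37338, p(41)=44583, p(42)=53174, p(43)=63261, p(44)=75175, p(45)=89134, p(46)=105558, p(47)=124754, p(48)=147273, p(49)=173525, p(50)=204226, p(51)=239943, p(52)=281589, p(53)=329931, p(54)=386155, p(55)=451276, p(56)=526823, p(57)=614154, p(58)=715220, p(59)=831820, p(60)=966467, p(61)=1121505, p(62)=1300156, p(63)=1505499, p(64)=1741630, p(65)=2012558, p(66)=2323520, p(67)=2679689, p(68)=3087735, p(69)=3554345, p(70)=4087968, p(71)=4697205, p(72)=5392783, p(73)=6185689, p(74)=7089500, p(75)=8118264, p(76)=9289091, p(77)=10619863, p(78)=12132164.
Final step: p(79) = p(78) + p(77) - p(74) - p(72) + p(67) + p(64) - p(57) - p(53) + p(44) + p(39) - p(28) - p(22) + p(9) + p(2)
= 12132164 + 10619863 - 7089500 - 5392783 + 2679689 + 1741630 - 614154 - 329931 + 75175 + 31185 - 3718 - 1002 + 30 + 2
= 13848650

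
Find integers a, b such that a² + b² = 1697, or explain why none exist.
4² + 41² (a=4, b=41)

Factorization: 1697 = 1697
By Fermat: n is sum of two squares iff every prime p ≡ 3 (mod 4) appears to even power.
All primes ≡ 3 (mod 4) appear to even power.
Search a = 0, 1, 2, … for 1697 - a² a perfect square: first hit at a = 4: 1697 - 16 = 1681 = 41².
1697 = 4² + 41² = 16 + 1681 ✓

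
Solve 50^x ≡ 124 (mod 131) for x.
87

Baby-step giant-step with step n = ⌈√131⌉ = 12.
Baby steps 50^j mod 131 (j:value) for j=0..11: 0:1, 1:50, 2:11, 3:26, 4:121, 5:24, 6:21, 7:2, 8:100, 9:22, 10:52, 11:111.
Giant-step multiplier: 50^(-12) ≡ 50^(130-12) = 50^118 ≡ 101 (mod 131).
Giant steps γ_i = 124·101^i mod 131: γ_0=124, γ_1=79, γ_2=119, γ_3=98, γ_4=73, γ_5=37, γ_6=69, γ_7=26 (in table at j=3).
x = i·n + j = 7·12 + 3 = 87.
Check: 50^87 ≡ 124 (mod 131).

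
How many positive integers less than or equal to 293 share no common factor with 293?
292

293 = 293
φ(n) = n × ∏(1 - 1/p) for each prime p dividing n
φ(293) = 293 × (1 - 1/293) = 292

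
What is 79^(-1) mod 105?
4

gcd(79, 105) = 1, so the inverse exists.
Extended Euclidean algorithm on (105, 79):
105 = 1 × 79 + 26  ⟹  26 = (1)·105 + (-1)·79
79 = 3 × 26 + 1  ⟹  1 = (-3)·105 + (4)·79
So (4)·79 ≡ 1 (mod 105), i.e. 79^(-1) ≡ 4 (mod 105).
Check: 79 × 4 = 316 ≡ 1 (mod 105)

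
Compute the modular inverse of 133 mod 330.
67

gcd(133, 330) = 1, so the inverse exists.
Extended Euclidean algorithm on (330, 133):
330 = 2 × 133 + 64  ⟹  64 = (1)·330 + (-2)·133
133 = 2 × 64 + 5  ⟹  5 = (-2)·330 + (5)·133
64 = 12 × 5 + 4  ⟹  4 = (25)·330 + (-62)·133
5 = 1 × 4 + 1  ⟹  1 = (-27)·330 + (67)·133
So (67)·133 ≡ 1 (mod 330), i.e. 133^(-1) ≡ 67 (mod 330).
Check: 133 × 67 = 8911 ≡ 1 (mod 330)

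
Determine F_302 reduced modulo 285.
206

Matrix identity: Q^n = [[F_(n+1), F_n], [F_n, F_(n-1)]] with Q = [[1,1],[1,0]].
n = 302 = 100101110₂. Square-and-multiply, entries mod 285:
Q^1 = [[1,1],[1,0]]
Q^2 = (Q^1)² = [[2,1],[1,1]]
Q^4 = (Q^2)² = [[5,3],[3,2]]
Q^9 = (Q^4)²·Q = [[55,34],[34,21]]
Q^18 = (Q^9)² = [[191,19],[19,172]]
Q^37 = (Q^18)²·Q = [[134,77],[77,57]]
Q^75 = (Q^37)²·Q = [[117,230],[230,172]]
Q^151 = (Q^75)²·Q = [[249,184],[184,65]]
Q^302 = (Q^151)² = [[97,206],[206,176]]
F_302 mod 285 = Q^302[0][1] = 206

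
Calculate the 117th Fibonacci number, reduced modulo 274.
14

Matrix identity: Q^n = [[F_(n+1), F_n], [F_n, F_(n-1)]] with Q = [[1,1],[1,0]].
n = 117 = 1110101₂. Square-and-multiply, entries mod 274:
Q^1 = [[1,1],[1,0]]
Q^3 = (Q^1)²·Q = [[3,2],[2,1]]
Q^7 = (Q^3)²·Q = [[21,13],[13,8]]
Q^14 = (Q^7)² = [[62,103],[103,233]]
Q^29 = (Q^14)²·Q = [[176,205],[205,245]]
Q^58 = (Q^29)² = [[117,269],[269,122]]
Q^117 = (Q^58)²·Q = [[189,14],[14,175]]
F_117 mod 274 = Q^117[0][1] = 14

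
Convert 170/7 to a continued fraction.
[24; 3, 2]

Euclidean algorithm steps:
170 = 24 × 7 + 2
7 = 3 × 2 + 1
2 = 2 × 1 + 0
Continued fraction: [24; 3, 2]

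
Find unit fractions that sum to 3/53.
1/18 + 1/954

Greedy algorithm:
3/53: ceiling(53/3) = 18, use 1/18
1/954: ceiling(954/1) = 954, use 1/954
Result: 3/53 = 1/18 + 1/954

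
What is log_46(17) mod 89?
70

Baby-step giant-step with step n = ⌈√89⌉ = 10.
Baby steps 46^j mod 89 (j:value) for j=0..9: 0:1, 1:46, 2:69, 3:59, 4:44, 5:66, 6:10, 7:15, 8:67, 9:56.
Giant-step multiplier: 46^(-10) ≡ 46^(88-10) = 46^78 ≡ 71 (mod 89).
Giant steps γ_i = 17·71^i mod 89: γ_0=17, γ_1=50, γ_2=79, γ_3=2, γ_4=53, γ_5=25, γ_6=84, γ_7=1 (in table at j=0).
x = i·n + j = 7·10 + 0 = 70.
Check: 46^70 ≡ 17 (mod 89).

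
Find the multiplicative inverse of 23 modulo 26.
17

gcd(23, 26) = 1, so the inverse exists.
Extended Euclidean algorithm on (26, 23):
26 = 1 × 23 + 3  ⟹  3 = (1)·26 + (-1)·23
23 = 7 × 3 + 2  ⟹  2 = (-7)·26 + (8)·23
3 = 1 × 2 + 1  ⟹  1 = (8)·26 + (-9)·23
So (-9)·23 ≡ 1 (mod 26), i.e. 23^(-1) ≡ -9 ≡ 17 (mod 26).
Check: 23 × 17 = 391 ≡ 1 (mod 26)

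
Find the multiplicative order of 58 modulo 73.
72

73 is prime, so ord(58) divides φ(73) = 72.
Divisors of 72: 1, 2, 3, 4, 6, 8, 9, 12, 18, 24, 36, 72.
Repeated squaring: 58^1 ≡ 58, 58^2 ≡ 6, 58^4 ≡ 36, 58^8 ≡ 55, 58^16 ≡ 32, 58^32 ≡ 2, 58^64 ≡ 4 (mod 73).
Test 58^d mod 73 for each divisor d in increasing order:
58^1 ≡ 58
58^2 ≡ 6
58^3 = 58^2·58^1 ≡ 56
58^4 ≡ 36
58^6 = 58^4·58^2 ≡ 70
58^8 ≡ 55
58^9 = 58^8·58^1 ≡ 51
58^12 = 58^8·58^4 ≡ 9
58^18 = 58^16·58^2 ≡ 46
58^24 = 58^16·58^8 ≡ 8
58^36 = 58^32·58^4 ≡ 72
58^72 = 58^64·58^8 ≡ 1  ← first divisor giving 1
The order is 72.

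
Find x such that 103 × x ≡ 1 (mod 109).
18

gcd(103, 109) = 1, so the inverse exists.
Extended Euclidean algorithm on (109, 103):
109 = 1 × 103 + 6  ⟹  6 = (1)·109 + (-1)·103
103 = 17 × 6 + 1  ⟹  1 = (-17)·109 + (18)·103
So (18)·103 ≡ 1 (mod 109), i.e. 103^(-1) ≡ 18 (mod 109).
Check: 103 × 18 = 1854 ≡ 1 (mod 109)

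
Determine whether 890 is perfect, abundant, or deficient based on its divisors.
deficient

Proper divisors of 890: sum = 1 + 2 + 5 + 10 + 89 + 178 + 445 = 730
Since 730 < 890, 890 is deficient.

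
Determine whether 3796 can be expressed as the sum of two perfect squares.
14² + 60² (a=14, b=60)

Factorization: 3796 = 2^2 × 13 × 73
By Fermat: n is sum of two squares iff every prime p ≡ 3 (mod 4) appears to even power.
All primes ≡ 3 (mod 4) appear to even power.
Search a = 0, 1, 2, … for 3796 - a² a perfect square: first hit at a = 14: 3796 - 196 = 3600 = 60².
3796 = 14² + 60² = 196 + 3600 ✓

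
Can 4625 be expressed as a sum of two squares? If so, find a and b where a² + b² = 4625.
1² + 68² (a=1, b=68)

Factorization: 4625 = 5^3 × 37
By Fermat: n is sum of two squares iff every prime p ≡ 3 (mod 4) appears to even power.
All primes ≡ 3 (mod 4) appear to even power.
Search a = 0, 1, 2, … for 4625 - a² a perfect square: first hit at a = 1: 4625 - 1 = 4624 = 68².
4625 = 1² + 68² = 1 + 4624 ✓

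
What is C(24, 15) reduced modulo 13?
3

Using Lucas' theorem:
Write n=24 and k=15 in base 13:
n in base 13: [1, 11]
k in base 13: [1, 2]
C(24,15) mod 13 = ∏ C(n_i, k_i) mod 13
Digit binomials (mod 13): C(1,1) = 1; C(11,2) = 55 ≡ 3
Product: 1 × 3 = 3 ≡ 3 (mod 13)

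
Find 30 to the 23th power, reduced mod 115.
30

Repeated squaring. Binary of 23 = 10111.
30^1 ≡ 30 (mod 115); 30^2 ≡ 95 (mod 115); 30^4 ≡ 55 (mod 115); 30^8 ≡ 35 (mod 115); 30^16 ≡ 75 (mod 115)
30^23 = 30^1 × 30^2 × 30^4 × 30^16 ≡ 30 (mod 115)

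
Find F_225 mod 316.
34

Matrix identity: Q^n = [[F_(n+1), F_n], [F_n, F_(n-1)]] with Q = [[1,1],[1,0]].
n = 225 = 11100001₂. Square-and-multiply, entries mod 316:
Q^1 = [[1,1],[1,0]]
Q^3 = (Q^1)²·Q = [[3,2],[2,1]]
Q^7 = (Q^3)²·Q = [[21,13],[13,8]]
Q^14 = (Q^7)² = [[294,61],[61,233]]
Q^28 = (Q^14)² = [[97,231],[231,182]]
Q^56 = (Q^28)² = [[202,301],[301,217]]
Q^112 = (Q^56)² = [[265,35],[35,230]]
Q^225 = (Q^112)²·Q = [[295,34],[34,261]]
F_225 mod 316 = Q^225[0][1] = 34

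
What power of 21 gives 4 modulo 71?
16

Baby-step giant-step with step n = ⌈√71⌉ = 9.
Baby steps 21^j mod 71 (j:value) for j=0..8: 0:1, 1:21, 2:15, 3:31, 4:12, 5:39, 6:38, 7:17, 8:2.
Giant-step multiplier: 21^(-9) ≡ 21^(70-9) = 21^61 ≡ 22 (mod 71).
Giant steps γ_i = 4·22^i mod 71: γ_0=4, γ_1=17 (in table at j=7).
x = i·n + j = 1·9 + 7 = 16.
Check: 21^16 ≡ 4 (mod 71).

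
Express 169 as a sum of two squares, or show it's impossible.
0² + 13² (a=0, b=13)

Factorization: 169 = 13^2
By Fermat: n is sum of two squares iff every prime p ≡ 3 (mod 4) appears to even power.
All primes ≡ 3 (mod 4) appear to even power.
Search a = 0, 1, 2, … for 169 - a² a perfect square: first hit at a = 0: 169 - 0 = 169 = 13².
169 = 0² + 13² = 0 + 169 ✓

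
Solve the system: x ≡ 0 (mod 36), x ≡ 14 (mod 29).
72

Using Chinese Remainder Theorem:
M = 36 × 29 = 1044
M1 = 29, M2 = 36
y1 = 29^(-1) mod 36 = 5
y2 = 36^(-1) mod 29 = 25
x = (0×29×5 + 14×36×25) mod 1044 = 72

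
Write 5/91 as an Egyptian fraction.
1/19 + 1/433 + 1/249553 + 1/93414800161 + 1/17452649778145716451681

Greedy algorithm:
5/91: ceiling(91/5) = 19, use 1/19
4/1729: ceiling(1729/4) = 433, use 1/433
3/748657: ceiling(748657/3) = 249553, use 1/249553
2/186829600321: ceiling(186829600321/2) = 93414800161, use 1/93414800161
1/17452649778145716451681: ceiling(17452649778145716451681/1) = 17452649778145716451681, use 1/17452649778145716451681
Result: 5/91 = 1/19 + 1/433 + 1/249553 + 1/93414800161 + 1/17452649778145716451681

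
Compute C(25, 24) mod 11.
3

Using Lucas' theorem:
Write n=25 and k=24 in base 11:
n in base 11: [2, 3]
k in base 11: [2, 2]
C(25,24) mod 11 = ∏ C(n_i, k_i) mod 11
Digit binomials (mod 11): C(2,2) = 1; C(3,2) = 3
Product: 1 × 3 = 3 ≡ 3 (mod 11)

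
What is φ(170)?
64

170 = 2 × 5 × 17
φ(n) = n × ∏(1 - 1/p) for each prime p dividing n
φ(170) = 170 × (1 - 1/2) × (1 - 1/5) × (1 - 1/17) = 64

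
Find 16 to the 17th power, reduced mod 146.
32

Repeated squaring. Binary of 17 = 10001.
16^1 ≡ 16 (mod 146); 16^2 ≡ 110 (mod 146); 16^4 ≡ 128 (mod 146); 16^8 ≡ 32 (mod 146); 16^16 ≡ 2 (mod 146)
16^17 = 16^1 × 16^16 ≡ 32 (mod 146)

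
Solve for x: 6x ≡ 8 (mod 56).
x ≡ 20 (mod 28)

gcd(6, 56) = 2, which divides 8, so solutions exist.
Divide through by 2: 3x ≡ 4 (mod 28).
Find 3^(-1) mod 28 by the extended Euclidean algorithm:
28 = 9 × 3 + 1  ⟹  1 = (1)·28 + (-9)·3
So (-9)·3 ≡ 1 (mod 28), i.e. 3^(-1) ≡ -9 ≡ 19 (mod 28).
x ≡ 19 × 4 = 76 ≡ 20 (mod 28).
Check: 6 × 20 = 120 ≡ 8 (mod 56).
x ≡ 20 (mod 28), giving 2 solutions mod 56.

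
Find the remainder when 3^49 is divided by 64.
3

Repeated squaring. Binary of 49 = 110001.
3^1 ≡ 3 (mod 64); 3^2 ≡ 9 (mod 64); 3^4 ≡ 17 (mod 64); 3^8 ≡ 33 (mod 64); 3^16 ≡ 1 (mod 64); 3^32 ≡ 1 (mod 64)
3^49 = 3^1 × 3^16 × 3^32 ≡ 3 (mod 64)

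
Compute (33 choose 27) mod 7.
0

Using Lucas' theorem:
Write n=33 and k=27 in base 7:
n in base 7: [4, 5]
k in base 7: [3, 6]
C(33,27) mod 7 = ∏ C(n_i, k_i) mod 7
Digit binomials (mod 7): C(4,3) = 4; C(5,6) = 0 (k_i > n_i)
Product: 4 × 0 = 0 ≡ 0 (mod 7)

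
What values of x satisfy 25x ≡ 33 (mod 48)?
x ≡ 9 (mod 48)

gcd(25, 48) = 1, which divides 33, so solutions exist.
Find 25^(-1) mod 48 by the extended Euclidean algorithm:
48 = 1 × 25 + 23  ⟹  23 = (1)·48 + (-1)·25
25 = 1 × 23 + 2  ⟹  2 = (-1)·48 + (2)·25
23 = 11 × 2 + 1  ⟹  1 = (12)·48 + (-23)·25
So (-23)·25 ≡ 1 (mod 48), i.e. 25^(-1) ≡ -23 ≡ 25 (mod 48).
x ≡ 25 × 33 = 825 ≡ 9 (mod 48).
Check: 25 × 9 = 225 ≡ 33 (mod 48).
Unique solution: x ≡ 9 (mod 48)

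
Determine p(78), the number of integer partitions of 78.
12132164

p(n) counts ways to write n as a sum of positive integers (order ignored).
Euler's pentagonal recurrence: p(k) = p(k-1) + p(k-2) - p(k-5) - p(k-7) + p(k-12) + p(k-15) - ... (offsets j(3j∓1)/2, signs ++--, p(0)=1, p(<0)=0).
DP table for k = 0..77: p(0)=1, p(1)=1, p(2)=2, p(3)=3, p(4)=5, p(5)=7, p(6)=11, p(7)=15, p(8)=22, p(9)=30, p(10)=42, p(11)=56, p(12)=77, p(13)=101, p(14)=135, p(15)=176, p(16)=231, p(17)=297, p(18)=385, p(19)=490, p(20)=627, p(21)=792, p(22)=1002, p(23)=1255, p(24)=1575, p(25)=1958, p(26)=2436, p(27)=3010, p(28)=3718, p(29)=4565, p(30)=5604, p(31)=6842, p(32)=8349, p(33)=10143, p(34)=12310, p(35)=14883, p(36)=17977, p(37)=21637, p(38)=26015, p(39)=31185, p(40)=37338, p(41)=44583, p(42)=53174, p(43)=63261, p(44)=75175, p(45)=89134, p(46)=105558, p(47)=124754, p(48)=147273, p(49)=173525, p(50)=204226, p(51)=239943, p(52)=281589, p(53)=329931, p(54)=386155, p(55)=451276, p(56)=526823, p(57)=614154, p(58)=715220, p(59)=831820, p(60)=966467, p(61)=1121505, p(62)=1300156, p(63)=1505499, p(64)=1741630, p(65)=2012558, p(66)=2323520, p(67)=2679689, p(68)=3087735, p(69)=3554345, p(70)=4087968, p(71)=4697205, p(72)=5392783, p(73)=6185689, p(74)=7089500, p(75)=8118264, p(76)=9289091, p(77)=10619863.
Final step: p(78) = p(77) + p(76) - p(73) - p(71) + p(66) + p(63) - p(56) - p(52) + p(43) + p(38) - p(27) - p(21) + p(8) + p(1)
= 10619863 + 9289091 - 6185689 - 4697205 + 2323520 + 1505499 - 526823 - 281589 + 63261 + 26015 - 3010 - 792 + 22 + 1
= 12132164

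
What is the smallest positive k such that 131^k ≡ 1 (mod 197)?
196

197 is prime, so ord(131) divides φ(197) = 196.
Divisors of 196: 1, 2, 4, 7, 14, 28, 49, 98, 196.
Repeated squaring: 131^1 ≡ 131, 131^2 ≡ 22, 131^4 ≡ 90, 131^8 ≡ 23, 131^16 ≡ 135, 131^32 ≡ 101, 131^64 ≡ 154, 131^128 ≡ 76 (mod 197).
Test 131^d mod 197 for each divisor d in increasing order:
131^1 ≡ 131
131^2 ≡ 22
131^4 ≡ 90
131^7 = 131^4·131^2·131^1 ≡ 128
131^14 = 131^8·131^4·131^2 ≡ 33
131^28 = 131^16·131^8·131^4 ≡ 104
131^49 = 131^32·131^16·131^1 ≡ 183
131^98 = 131^64·131^32·131^2 ≡ 196
131^196 = 131^128·131^64·131^4 ≡ 1  ← first divisor giving 1
The order is 196.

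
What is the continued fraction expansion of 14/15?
[0; 1, 14]

Euclidean algorithm steps:
14 = 0 × 15 + 14
15 = 1 × 14 + 1
14 = 14 × 1 + 0
Continued fraction: [0; 1, 14]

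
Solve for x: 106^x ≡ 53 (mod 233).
105

Baby-step giant-step with step n = ⌈√233⌉ = 16.
Baby steps 106^j mod 233 (j:value) for j=0..15: 0:1, 1:106, 2:52, 3:153, 4:141, 5:34, 6:109, 7:137, 8:76, 9:134, 10:224, 11:211, 12:231, 13:21, 14:129, 15:160.
Giant-step multiplier: 106^(-16) ≡ 106^(232-16) = 106^216 ≡ 19 (mod 233).
Giant steps γ_i = 53·19^i mod 233: γ_0=53, γ_1=75, γ_2=27, γ_3=47, γ_4=194, γ_5=191, γ_6=134 (in table at j=9).
x = i·n + j = 6·16 + 9 = 105.
Check: 106^105 ≡ 53 (mod 233).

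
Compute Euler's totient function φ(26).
12

26 = 2 × 13
φ(n) = n × ∏(1 - 1/p) for each prime p dividing n
φ(26) = 26 × (1 - 1/2) × (1 - 1/13) = 12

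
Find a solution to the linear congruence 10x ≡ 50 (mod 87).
x ≡ 5 (mod 87)

gcd(10, 87) = 1, which divides 50, so solutions exist.
Find 10^(-1) mod 87 by the extended Euclidean algorithm:
87 = 8 × 10 + 7  ⟹  7 = (1)·87 + (-8)·10
10 = 1 × 7 + 3  ⟹  3 = (-1)·87 + (9)·10
7 = 2 × 3 + 1  ⟹  1 = (3)·87 + (-26)·10
So (-26)·10 ≡ 1 (mod 87), i.e. 10^(-1) ≡ -26 ≡ 61 (mod 87).
x ≡ 61 × 50 = 3050 ≡ 5 (mod 87).
Check: 10 × 5 = 50 ≡ 50 (mod 87).
Unique solution: x ≡ 5 (mod 87)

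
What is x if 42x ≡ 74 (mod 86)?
x ≡ 12 (mod 43)

gcd(42, 86) = 2, which divides 74, so solutions exist.
Divide through by 2: 21x ≡ 37 (mod 43).
Find 21^(-1) mod 43 by the extended Euclidean algorithm:
43 = 2 × 21 + 1  ⟹  1 = (1)·43 + (-2)·21
So (-2)·21 ≡ 1 (mod 43), i.e. 21^(-1) ≡ -2 ≡ 41 (mod 43).
x ≡ 41 × 37 = 1517 ≡ 12 (mod 43).
Check: 42 × 12 = 504 ≡ 74 (mod 86).
x ≡ 12 (mod 43), giving 2 solutions mod 86.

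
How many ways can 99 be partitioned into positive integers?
169229875

p(n) counts ways to write n as a sum of positive integers (order ignored).
Euler's pentagonal recurrence: p(k) = p(k-1) + p(k-2) - p(k-5) - p(k-7) + p(k-12) + p(k-15) - ... (offsets j(3j∓1)/2, signs ++--, p(0)=1, p(<0)=0).
DP table for k = 0..98: p(0)=1, p(1)=1, p(2)=2, p(3)=3, p(4)=5, p(5)=7, p(6)=11, p(7)=15, p(8)=22, p(9)=30, p(10)=42, p(11)=56, p(12)=77, p(13)=101, p(14)=135, p(15)=176, p(16)=231, p(17)=297, p(18)=385, p(19)=490, p(20)=627, p(21)=792, p(22)=1002, p(23)=1255, p(24)=1575, p(25)=1958, p(26)=2436, p(27)=3010, p(28)=3718, p(29)=4565, p(30)=5604, p(31)=6842, p(32)=8349, p(33)=10143, p(34)=12310, p(35)=14883, p(36)=17977, p(37)=21637, p(38)=26015, p(39)=31185, p(40)=37338, p(41)=44583, p(42)=53174, p(43)=63261, p(44)=75175, p(45)=89134, p(46)=105558, p(47)=124754, p(48)=147273, p(49)=173525, p(50)=204226, p(51)=239943, p(52)=281589, p(53)=329931, p(54)=386155, p(55)=451276, p(56)=526823, p(57)=614154, p(58)=715220, p(59)=831820, p(60)=966467, p(61)=1121505, p(62)=1300156, p(63)=1505499, p(64)=1741630, p(65)=2012558, p(66)=2323520, p(67)=2679689, p(68)=3087735, p(69)=3554345, p(70)=4087968, p(71)=4697205, p(72)=5392783, p(73)=6185689, p(74)=7089500, p(75)=8118264, p(76)=9289091, p(77)=10619863, p(78)=12132164, p(79)=13848650, p(80)=15796476, p(81)=18004327, p(82)=20506255, p(83)=23338469, p(84)=26543660, p(85)=30167357, p(86)=34262962, p(87)=38887673, p(88)=44108109, p(89)=49995925, p(90)=56634173, p(91)=64112359, p(92)=72533807, p(93)=82010177, p(94)=92669720, p(95)=104651419, p(96)=118114304, p(97)=133230930, p(98)=150198136.
Final step: p(99) = p(98) + p(97) - p(94) - p(92) + p(87) + p(84) - p(77) - p(73) + p(64) + p(59) - p(48) - p(42) + p(29) + p(22) - p(7)
= 150198136 + 133230930 - 92669720 - 72533807 + 38887673 + 26543660 - 10619863 - 6185689 + 1741630 + 831820 - 147273 - 53174 + 4565 + 1002 - 15
= 169229875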